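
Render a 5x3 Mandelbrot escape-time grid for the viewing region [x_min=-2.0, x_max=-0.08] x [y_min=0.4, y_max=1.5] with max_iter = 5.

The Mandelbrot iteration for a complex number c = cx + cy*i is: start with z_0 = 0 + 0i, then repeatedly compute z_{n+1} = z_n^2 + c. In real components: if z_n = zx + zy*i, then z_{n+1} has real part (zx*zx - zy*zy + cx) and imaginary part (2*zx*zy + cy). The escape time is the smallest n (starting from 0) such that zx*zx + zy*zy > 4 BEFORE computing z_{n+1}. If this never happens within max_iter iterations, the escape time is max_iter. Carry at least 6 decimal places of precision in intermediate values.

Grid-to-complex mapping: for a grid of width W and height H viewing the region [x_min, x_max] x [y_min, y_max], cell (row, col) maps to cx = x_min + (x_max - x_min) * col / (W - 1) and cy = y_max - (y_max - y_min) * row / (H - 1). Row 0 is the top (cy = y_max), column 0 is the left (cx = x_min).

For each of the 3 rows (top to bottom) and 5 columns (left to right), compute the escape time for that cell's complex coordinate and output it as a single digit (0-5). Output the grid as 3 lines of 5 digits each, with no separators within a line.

Answer: 11222
13345
14555

Derivation:
(row=0, col=0): c = -2.0000 + 1.5000i → escape time 1
(row=0, col=1): c = -1.5200 + 1.5000i → escape time 1
(row=0, col=2): c = -1.0400 + 1.5000i → escape time 2
(row=0, col=3): c = -0.5600 + 1.5000i → escape time 2
(row=0, col=4): c = -0.0800 + 1.5000i → escape time 2
(row=1, col=0): c = -2.0000 + 0.9500i → escape time 1
(row=1, col=1): c = -1.5200 + 0.9500i → escape time 3
(row=1, col=2): c = -1.0400 + 0.9500i → escape time 3
(row=1, col=3): c = -0.5600 + 0.9500i → escape time 4
(row=1, col=4): c = -0.0800 + 0.9500i → escape time 5
(row=2, col=0): c = -2.0000 + 0.4000i → escape time 1
(row=2, col=1): c = -1.5200 + 0.4000i → escape time 4
(row=2, col=2): c = -1.0400 + 0.4000i → escape time 5
(row=2, col=3): c = -0.5600 + 0.4000i → escape time 5
(row=2, col=4): c = -0.0800 + 0.4000i → escape time 5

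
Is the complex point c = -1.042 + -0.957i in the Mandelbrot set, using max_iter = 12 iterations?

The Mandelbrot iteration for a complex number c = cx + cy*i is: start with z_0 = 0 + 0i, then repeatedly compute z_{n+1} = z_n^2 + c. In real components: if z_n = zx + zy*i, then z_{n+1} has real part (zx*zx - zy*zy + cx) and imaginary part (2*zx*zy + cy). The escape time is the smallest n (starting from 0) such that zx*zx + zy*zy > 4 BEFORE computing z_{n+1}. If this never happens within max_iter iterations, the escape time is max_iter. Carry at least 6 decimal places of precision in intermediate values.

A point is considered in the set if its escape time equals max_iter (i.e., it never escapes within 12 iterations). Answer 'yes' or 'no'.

Answer: no

Derivation:
z_0 = 0 + 0i, c = -1.0420 + -0.9570i
Iter 1: z = -1.0420 + -0.9570i, |z|^2 = 2.0016
Iter 2: z = -0.8721 + 1.0374i, |z|^2 = 1.8367
Iter 3: z = -1.3576 + -2.7664i, |z|^2 = 9.4961
Escaped at iteration 3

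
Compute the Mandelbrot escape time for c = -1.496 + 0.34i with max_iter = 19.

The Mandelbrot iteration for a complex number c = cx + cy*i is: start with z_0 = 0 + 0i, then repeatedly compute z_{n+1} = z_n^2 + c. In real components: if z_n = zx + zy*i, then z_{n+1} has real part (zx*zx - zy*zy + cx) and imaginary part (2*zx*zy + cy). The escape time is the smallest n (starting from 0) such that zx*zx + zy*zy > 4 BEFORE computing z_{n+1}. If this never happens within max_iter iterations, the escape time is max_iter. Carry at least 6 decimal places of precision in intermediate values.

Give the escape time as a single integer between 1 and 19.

Answer: 4

Derivation:
z_0 = 0 + 0i, c = -1.4960 + 0.3400i
Iter 1: z = -1.4960 + 0.3400i, |z|^2 = 2.3536
Iter 2: z = 0.6264 + -0.6773i, |z|^2 = 0.8511
Iter 3: z = -1.5623 + -0.5085i, |z|^2 = 2.6994
Iter 4: z = 0.6862 + 1.9289i, |z|^2 = 4.1917
Escaped at iteration 4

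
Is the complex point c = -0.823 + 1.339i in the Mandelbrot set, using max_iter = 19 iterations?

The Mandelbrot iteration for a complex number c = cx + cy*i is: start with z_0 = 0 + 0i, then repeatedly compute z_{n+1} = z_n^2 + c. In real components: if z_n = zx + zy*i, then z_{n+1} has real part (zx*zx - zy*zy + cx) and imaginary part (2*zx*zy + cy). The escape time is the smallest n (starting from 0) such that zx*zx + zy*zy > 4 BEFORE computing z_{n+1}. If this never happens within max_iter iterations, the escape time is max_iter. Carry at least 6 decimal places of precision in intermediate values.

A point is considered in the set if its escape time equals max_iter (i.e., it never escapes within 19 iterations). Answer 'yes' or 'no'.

z_0 = 0 + 0i, c = -0.8230 + 1.3390i
Iter 1: z = -0.8230 + 1.3390i, |z|^2 = 2.4703
Iter 2: z = -1.9386 + -0.8650i, |z|^2 = 4.5064
Escaped at iteration 2

Answer: no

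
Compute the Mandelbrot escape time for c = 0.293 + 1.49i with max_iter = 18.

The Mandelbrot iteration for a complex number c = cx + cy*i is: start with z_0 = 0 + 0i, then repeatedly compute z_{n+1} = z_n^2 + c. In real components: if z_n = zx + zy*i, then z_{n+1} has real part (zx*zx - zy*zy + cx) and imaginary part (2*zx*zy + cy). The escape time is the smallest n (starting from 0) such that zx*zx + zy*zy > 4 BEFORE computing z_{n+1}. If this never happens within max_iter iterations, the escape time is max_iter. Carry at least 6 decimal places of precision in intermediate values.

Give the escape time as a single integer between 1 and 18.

Answer: 2

Derivation:
z_0 = 0 + 0i, c = 0.2930 + 1.4900i
Iter 1: z = 0.2930 + 1.4900i, |z|^2 = 2.3059
Iter 2: z = -1.8413 + 2.3631i, |z|^2 = 8.9746
Escaped at iteration 2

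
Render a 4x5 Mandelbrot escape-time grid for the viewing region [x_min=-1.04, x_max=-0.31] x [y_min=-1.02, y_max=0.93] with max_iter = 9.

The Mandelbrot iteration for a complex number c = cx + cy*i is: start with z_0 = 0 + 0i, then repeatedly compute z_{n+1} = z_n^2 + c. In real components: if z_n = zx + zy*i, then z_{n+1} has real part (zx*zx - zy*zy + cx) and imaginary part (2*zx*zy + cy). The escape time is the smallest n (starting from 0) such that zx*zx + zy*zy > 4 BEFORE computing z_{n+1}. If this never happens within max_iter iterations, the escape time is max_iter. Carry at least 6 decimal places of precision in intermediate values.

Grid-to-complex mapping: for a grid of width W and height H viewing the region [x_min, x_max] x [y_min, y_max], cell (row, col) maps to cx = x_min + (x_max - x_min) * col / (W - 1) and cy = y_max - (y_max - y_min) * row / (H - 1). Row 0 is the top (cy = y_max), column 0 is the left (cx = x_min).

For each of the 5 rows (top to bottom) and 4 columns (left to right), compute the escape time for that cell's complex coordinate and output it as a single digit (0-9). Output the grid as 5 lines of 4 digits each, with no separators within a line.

Answer: 3345
5799
9999
5699
3345

Derivation:
(row=0, col=0): c = -1.0400 + 0.9300i → escape time 3
(row=0, col=1): c = -0.7967 + 0.9300i → escape time 3
(row=0, col=2): c = -0.5533 + 0.9300i → escape time 4
(row=0, col=3): c = -0.3100 + 0.9300i → escape time 5
(row=1, col=0): c = -1.0400 + 0.4425i → escape time 5
(row=1, col=1): c = -0.7967 + 0.4425i → escape time 7
(row=1, col=2): c = -0.5533 + 0.4425i → escape time 9
(row=1, col=3): c = -0.3100 + 0.4425i → escape time 9
(row=2, col=0): c = -1.0400 + -0.0450i → escape time 9
(row=2, col=1): c = -0.7967 + -0.0450i → escape time 9
(row=2, col=2): c = -0.5533 + -0.0450i → escape time 9
(row=2, col=3): c = -0.3100 + -0.0450i → escape time 9
(row=3, col=0): c = -1.0400 + -0.5325i → escape time 5
(row=3, col=1): c = -0.7967 + -0.5325i → escape time 6
(row=3, col=2): c = -0.5533 + -0.5325i → escape time 9
(row=3, col=3): c = -0.3100 + -0.5325i → escape time 9
(row=4, col=0): c = -1.0400 + -1.0200i → escape time 3
(row=4, col=1): c = -0.7967 + -1.0200i → escape time 3
(row=4, col=2): c = -0.5533 + -1.0200i → escape time 4
(row=4, col=3): c = -0.3100 + -1.0200i → escape time 5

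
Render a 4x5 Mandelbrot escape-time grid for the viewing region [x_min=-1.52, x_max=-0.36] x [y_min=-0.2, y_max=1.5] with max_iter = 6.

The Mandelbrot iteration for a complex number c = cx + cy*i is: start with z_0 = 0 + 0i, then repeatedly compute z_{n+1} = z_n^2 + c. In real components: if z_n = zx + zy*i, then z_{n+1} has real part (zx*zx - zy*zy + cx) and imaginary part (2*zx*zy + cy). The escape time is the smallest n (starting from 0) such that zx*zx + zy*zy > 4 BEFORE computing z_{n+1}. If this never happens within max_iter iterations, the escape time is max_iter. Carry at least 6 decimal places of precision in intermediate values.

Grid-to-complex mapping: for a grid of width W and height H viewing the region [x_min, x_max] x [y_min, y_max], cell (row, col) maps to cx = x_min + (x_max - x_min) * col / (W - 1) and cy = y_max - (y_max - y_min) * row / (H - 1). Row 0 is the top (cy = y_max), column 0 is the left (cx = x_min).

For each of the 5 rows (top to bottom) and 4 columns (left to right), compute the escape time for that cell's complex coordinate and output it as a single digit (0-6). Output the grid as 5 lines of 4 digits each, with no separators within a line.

Answer: 1222
2334
3356
5666
5666

Derivation:
(row=0, col=0): c = -1.5200 + 1.5000i → escape time 1
(row=0, col=1): c = -1.1333 + 1.5000i → escape time 2
(row=0, col=2): c = -0.7467 + 1.5000i → escape time 2
(row=0, col=3): c = -0.3600 + 1.5000i → escape time 2
(row=1, col=0): c = -1.5200 + 1.0750i → escape time 2
(row=1, col=1): c = -1.1333 + 1.0750i → escape time 3
(row=1, col=2): c = -0.7467 + 1.0750i → escape time 3
(row=1, col=3): c = -0.3600 + 1.0750i → escape time 4
(row=2, col=0): c = -1.5200 + 0.6500i → escape time 3
(row=2, col=1): c = -1.1333 + 0.6500i → escape time 3
(row=2, col=2): c = -0.7467 + 0.6500i → escape time 5
(row=2, col=3): c = -0.3600 + 0.6500i → escape time 6
(row=3, col=0): c = -1.5200 + 0.2250i → escape time 5
(row=3, col=1): c = -1.1333 + 0.2250i → escape time 6
(row=3, col=2): c = -0.7467 + 0.2250i → escape time 6
(row=3, col=3): c = -0.3600 + 0.2250i → escape time 6
(row=4, col=0): c = -1.5200 + -0.2000i → escape time 5
(row=4, col=1): c = -1.1333 + -0.2000i → escape time 6
(row=4, col=2): c = -0.7467 + -0.2000i → escape time 6
(row=4, col=3): c = -0.3600 + -0.2000i → escape time 6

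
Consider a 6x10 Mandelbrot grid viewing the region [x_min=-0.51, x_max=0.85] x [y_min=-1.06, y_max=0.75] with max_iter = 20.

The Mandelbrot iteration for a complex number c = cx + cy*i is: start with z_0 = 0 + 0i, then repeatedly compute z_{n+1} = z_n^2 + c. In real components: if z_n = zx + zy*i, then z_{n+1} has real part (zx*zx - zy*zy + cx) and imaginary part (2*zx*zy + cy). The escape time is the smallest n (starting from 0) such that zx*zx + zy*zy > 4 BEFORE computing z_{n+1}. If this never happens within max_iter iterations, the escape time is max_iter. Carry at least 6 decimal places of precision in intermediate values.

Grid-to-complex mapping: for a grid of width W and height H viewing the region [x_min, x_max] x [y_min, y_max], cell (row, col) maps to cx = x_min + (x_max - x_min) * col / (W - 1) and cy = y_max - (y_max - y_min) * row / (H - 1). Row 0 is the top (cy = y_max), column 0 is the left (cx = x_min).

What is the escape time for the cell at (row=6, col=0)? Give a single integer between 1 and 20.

z_0 = 0 + 0i, c = -0.5100 + -0.4567i
Iter 1: z = -0.5100 + -0.4567i, |z|^2 = 0.4686
Iter 2: z = -0.4584 + 0.0091i, |z|^2 = 0.2103
Iter 3: z = -0.2999 + -0.4650i, |z|^2 = 0.3062
Iter 4: z = -0.6363 + -0.1777i, |z|^2 = 0.4365
Iter 5: z = -0.1367 + -0.2305i, |z|^2 = 0.0718
Iter 6: z = -0.5444 + -0.3937i, |z|^2 = 0.4514
Iter 7: z = -0.3685 + -0.0280i, |z|^2 = 0.1366
Iter 8: z = -0.3750 + -0.4360i, |z|^2 = 0.3307
Iter 9: z = -0.5595 + -0.1297i, |z|^2 = 0.3299
Iter 10: z = -0.2138 + -0.3115i, |z|^2 = 0.1427
Iter 11: z = -0.5614 + -0.3235i, |z|^2 = 0.4198
Iter 12: z = -0.2995 + -0.0935i, |z|^2 = 0.0984
Iter 13: z = -0.4290 + -0.4007i, |z|^2 = 0.3446
Iter 14: z = -0.4865 + -0.1129i, |z|^2 = 0.2494
Iter 15: z = -0.2861 + -0.3469i, |z|^2 = 0.2022
Iter 16: z = -0.5485 + -0.2582i, |z|^2 = 0.3675
Iter 17: z = -0.2759 + -0.1734i, |z|^2 = 0.1062
Iter 18: z = -0.4640 + -0.3610i, |z|^2 = 0.3456
Iter 19: z = -0.4250 + -0.1217i, |z|^2 = 0.1955

Answer: 20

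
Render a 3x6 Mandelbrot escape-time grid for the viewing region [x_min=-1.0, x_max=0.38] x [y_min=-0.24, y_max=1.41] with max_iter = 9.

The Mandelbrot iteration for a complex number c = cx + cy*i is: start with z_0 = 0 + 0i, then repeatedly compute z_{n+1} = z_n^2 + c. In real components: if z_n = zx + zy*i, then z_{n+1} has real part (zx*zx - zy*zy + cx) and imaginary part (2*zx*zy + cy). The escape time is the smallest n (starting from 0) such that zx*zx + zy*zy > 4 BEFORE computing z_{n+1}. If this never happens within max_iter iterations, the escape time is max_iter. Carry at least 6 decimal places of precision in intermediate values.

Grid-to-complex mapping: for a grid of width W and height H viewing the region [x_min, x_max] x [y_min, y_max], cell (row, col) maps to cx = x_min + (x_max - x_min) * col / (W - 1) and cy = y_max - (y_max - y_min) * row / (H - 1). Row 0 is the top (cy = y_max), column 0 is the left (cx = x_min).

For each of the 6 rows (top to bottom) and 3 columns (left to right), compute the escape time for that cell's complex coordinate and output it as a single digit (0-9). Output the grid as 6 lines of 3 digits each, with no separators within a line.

(row=0, col=0): c = -1.0000 + 1.4100i → escape time 2
(row=0, col=1): c = -0.3100 + 1.4100i → escape time 2
(row=0, col=2): c = 0.3800 + 1.4100i → escape time 2
(row=1, col=0): c = -1.0000 + 1.0800i → escape time 3
(row=1, col=1): c = -0.3100 + 1.0800i → escape time 5
(row=1, col=2): c = 0.3800 + 1.0800i → escape time 2
(row=2, col=0): c = -1.0000 + 0.7500i → escape time 3
(row=2, col=1): c = -0.3100 + 0.7500i → escape time 8
(row=2, col=2): c = 0.3800 + 0.7500i → escape time 4
(row=3, col=0): c = -1.0000 + 0.4200i → escape time 6
(row=3, col=1): c = -0.3100 + 0.4200i → escape time 9
(row=3, col=2): c = 0.3800 + 0.4200i → escape time 9
(row=4, col=0): c = -1.0000 + 0.0900i → escape time 9
(row=4, col=1): c = -0.3100 + 0.0900i → escape time 9
(row=4, col=2): c = 0.3800 + 0.0900i → escape time 9
(row=5, col=0): c = -1.0000 + -0.2400i → escape time 9
(row=5, col=1): c = -0.3100 + -0.2400i → escape time 9
(row=5, col=2): c = 0.3800 + -0.2400i → escape time 9

Answer: 222
352
384
699
999
999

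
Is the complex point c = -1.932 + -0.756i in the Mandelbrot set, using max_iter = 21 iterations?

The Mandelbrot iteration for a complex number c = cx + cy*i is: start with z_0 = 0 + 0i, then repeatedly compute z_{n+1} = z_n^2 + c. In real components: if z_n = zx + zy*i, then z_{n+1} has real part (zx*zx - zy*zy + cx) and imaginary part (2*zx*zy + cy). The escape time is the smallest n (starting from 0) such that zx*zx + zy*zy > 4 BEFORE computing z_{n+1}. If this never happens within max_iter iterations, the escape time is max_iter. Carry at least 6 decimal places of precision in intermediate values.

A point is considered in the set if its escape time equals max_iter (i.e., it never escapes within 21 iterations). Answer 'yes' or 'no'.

Answer: no

Derivation:
z_0 = 0 + 0i, c = -1.9320 + -0.7560i
Iter 1: z = -1.9320 + -0.7560i, |z|^2 = 4.3042
Escaped at iteration 1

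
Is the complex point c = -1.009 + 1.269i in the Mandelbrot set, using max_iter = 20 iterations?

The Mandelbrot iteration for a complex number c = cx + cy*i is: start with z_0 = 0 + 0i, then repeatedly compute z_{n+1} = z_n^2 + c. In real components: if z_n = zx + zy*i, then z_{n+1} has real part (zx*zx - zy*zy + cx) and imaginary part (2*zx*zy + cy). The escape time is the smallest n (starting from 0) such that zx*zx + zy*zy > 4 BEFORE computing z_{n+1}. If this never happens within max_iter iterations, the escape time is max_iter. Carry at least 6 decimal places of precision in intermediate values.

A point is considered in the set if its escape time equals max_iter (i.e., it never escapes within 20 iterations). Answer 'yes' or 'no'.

Answer: no

Derivation:
z_0 = 0 + 0i, c = -1.0090 + 1.2690i
Iter 1: z = -1.0090 + 1.2690i, |z|^2 = 2.6284
Iter 2: z = -1.6013 + -1.2918i, |z|^2 = 4.2330
Escaped at iteration 2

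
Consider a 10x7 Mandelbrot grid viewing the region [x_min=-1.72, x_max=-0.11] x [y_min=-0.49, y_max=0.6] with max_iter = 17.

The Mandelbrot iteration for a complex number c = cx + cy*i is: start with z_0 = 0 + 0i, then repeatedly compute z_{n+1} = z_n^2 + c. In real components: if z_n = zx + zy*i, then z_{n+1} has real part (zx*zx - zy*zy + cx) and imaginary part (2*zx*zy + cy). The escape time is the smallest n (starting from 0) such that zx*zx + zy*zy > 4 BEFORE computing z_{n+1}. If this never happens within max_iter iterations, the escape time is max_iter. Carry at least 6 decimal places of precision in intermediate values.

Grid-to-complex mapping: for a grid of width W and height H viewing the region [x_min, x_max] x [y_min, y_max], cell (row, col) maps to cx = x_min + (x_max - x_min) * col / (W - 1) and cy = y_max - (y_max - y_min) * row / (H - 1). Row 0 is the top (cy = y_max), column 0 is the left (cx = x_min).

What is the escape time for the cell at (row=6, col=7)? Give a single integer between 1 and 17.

Answer: 17

Derivation:
z_0 = 0 + 0i, c = -0.4678 + -0.4900i
Iter 1: z = -0.4678 + -0.4900i, |z|^2 = 0.4589
Iter 2: z = -0.4891 + -0.0316i, |z|^2 = 0.2402
Iter 3: z = -0.2296 + -0.4591i, |z|^2 = 0.2635
Iter 4: z = -0.6258 + -0.2792i, |z|^2 = 0.4696
Iter 5: z = -0.1540 + -0.1405i, |z|^2 = 0.0435
Iter 6: z = -0.4638 + -0.4467i, |z|^2 = 0.4147
Iter 7: z = -0.4522 + -0.0756i, |z|^2 = 0.2102
Iter 8: z = -0.2690 + -0.4216i, |z|^2 = 0.2501
Iter 9: z = -0.5732 + -0.2632i, |z|^2 = 0.3978
Iter 10: z = -0.2085 + -0.1883i, |z|^2 = 0.0790
Iter 11: z = -0.4598 + -0.4115i, |z|^2 = 0.3807
Iter 12: z = -0.4257 + -0.1117i, |z|^2 = 0.1937
Iter 13: z = -0.2990 + -0.3949i, |z|^2 = 0.2454
Iter 14: z = -0.5343 + -0.2538i, |z|^2 = 0.3499
Iter 15: z = -0.2467 + -0.2188i, |z|^2 = 0.1087
Iter 16: z = -0.4548 + -0.3821i, |z|^2 = 0.3528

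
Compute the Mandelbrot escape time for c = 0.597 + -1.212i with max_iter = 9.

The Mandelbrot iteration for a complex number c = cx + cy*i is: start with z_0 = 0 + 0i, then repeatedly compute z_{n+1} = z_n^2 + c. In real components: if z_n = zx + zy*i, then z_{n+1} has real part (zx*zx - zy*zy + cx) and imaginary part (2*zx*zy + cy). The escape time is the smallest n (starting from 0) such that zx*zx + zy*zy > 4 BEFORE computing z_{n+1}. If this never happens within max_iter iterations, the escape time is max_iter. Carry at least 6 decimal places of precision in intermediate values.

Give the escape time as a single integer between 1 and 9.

z_0 = 0 + 0i, c = 0.5970 + -1.2120i
Iter 1: z = 0.5970 + -1.2120i, |z|^2 = 1.8254
Iter 2: z = -0.5155 + -2.6591i, |z|^2 = 7.3367
Escaped at iteration 2

Answer: 2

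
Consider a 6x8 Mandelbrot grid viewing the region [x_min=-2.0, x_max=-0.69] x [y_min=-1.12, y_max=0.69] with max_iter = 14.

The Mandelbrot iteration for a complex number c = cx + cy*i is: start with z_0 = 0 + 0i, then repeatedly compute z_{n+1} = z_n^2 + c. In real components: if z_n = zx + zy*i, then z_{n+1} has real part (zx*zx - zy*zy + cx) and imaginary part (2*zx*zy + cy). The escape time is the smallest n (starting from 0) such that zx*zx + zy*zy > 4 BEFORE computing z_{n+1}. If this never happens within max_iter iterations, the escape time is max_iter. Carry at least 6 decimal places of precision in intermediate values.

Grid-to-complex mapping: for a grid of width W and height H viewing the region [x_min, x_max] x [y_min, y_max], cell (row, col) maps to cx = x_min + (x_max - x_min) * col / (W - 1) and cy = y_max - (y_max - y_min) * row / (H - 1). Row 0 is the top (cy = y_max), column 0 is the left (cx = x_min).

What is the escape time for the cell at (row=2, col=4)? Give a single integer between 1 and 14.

Answer: 14

Derivation:
z_0 = 0 + 0i, c = -0.9520 + 0.1729i
Iter 1: z = -0.9520 + 0.1729i, |z|^2 = 0.9362
Iter 2: z = -0.0756 + -0.1563i, |z|^2 = 0.0301
Iter 3: z = -0.9707 + 0.1965i, |z|^2 = 0.9809
Iter 4: z = -0.0483 + -0.2086i, |z|^2 = 0.0458
Iter 5: z = -0.9932 + 0.1930i, |z|^2 = 1.0236
Iter 6: z = -0.0029 + -0.2105i, |z|^2 = 0.0443
Iter 7: z = -0.9963 + 0.1741i, |z|^2 = 1.0230
Iter 8: z = 0.0104 + -0.1740i, |z|^2 = 0.0304
Iter 9: z = -0.9822 + 0.1693i, |z|^2 = 0.9933
Iter 10: z = -0.0160 + -0.1596i, |z|^2 = 0.0257
Iter 11: z = -0.9772 + 0.1780i, |z|^2 = 0.9866
Iter 12: z = -0.0287 + -0.1750i, |z|^2 = 0.0314
Iter 13: z = -0.9818 + 0.1829i, |z|^2 = 0.9974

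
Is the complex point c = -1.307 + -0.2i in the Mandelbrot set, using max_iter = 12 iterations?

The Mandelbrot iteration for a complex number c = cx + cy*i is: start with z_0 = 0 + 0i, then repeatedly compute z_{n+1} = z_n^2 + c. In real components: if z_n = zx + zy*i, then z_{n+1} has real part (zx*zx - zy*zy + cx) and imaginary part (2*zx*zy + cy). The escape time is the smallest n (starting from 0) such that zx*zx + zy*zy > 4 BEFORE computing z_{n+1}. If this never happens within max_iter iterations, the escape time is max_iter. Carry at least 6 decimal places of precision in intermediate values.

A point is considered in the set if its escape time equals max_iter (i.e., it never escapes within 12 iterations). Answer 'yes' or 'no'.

z_0 = 0 + 0i, c = -1.3070 + -0.2000i
Iter 1: z = -1.3070 + -0.2000i, |z|^2 = 1.7482
Iter 2: z = 0.3612 + 0.3228i, |z|^2 = 0.2347
Iter 3: z = -1.2807 + 0.0332i, |z|^2 = 1.6413
Iter 4: z = 0.3321 + -0.2851i, |z|^2 = 0.1916
Iter 5: z = -1.2780 + -0.3894i, |z|^2 = 1.7849
Iter 6: z = 0.1747 + 0.7952i, |z|^2 = 0.6628
Iter 7: z = -1.9088 + 0.0778i, |z|^2 = 3.6496
Iter 8: z = 2.3305 + -0.4971i, |z|^2 = 5.6782
Escaped at iteration 8

Answer: no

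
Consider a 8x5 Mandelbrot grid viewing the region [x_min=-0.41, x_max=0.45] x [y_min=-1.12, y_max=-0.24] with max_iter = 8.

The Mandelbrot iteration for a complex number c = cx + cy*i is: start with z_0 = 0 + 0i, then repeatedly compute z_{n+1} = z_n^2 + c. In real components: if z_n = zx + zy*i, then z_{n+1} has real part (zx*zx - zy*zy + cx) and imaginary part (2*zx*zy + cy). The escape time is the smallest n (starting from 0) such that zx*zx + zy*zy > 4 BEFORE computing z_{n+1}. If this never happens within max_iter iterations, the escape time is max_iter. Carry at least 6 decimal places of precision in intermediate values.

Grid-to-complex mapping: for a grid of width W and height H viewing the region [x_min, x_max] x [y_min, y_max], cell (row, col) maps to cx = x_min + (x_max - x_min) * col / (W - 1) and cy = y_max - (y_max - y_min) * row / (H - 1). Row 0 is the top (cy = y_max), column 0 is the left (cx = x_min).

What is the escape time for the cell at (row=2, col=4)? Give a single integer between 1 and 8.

Answer: 8

Derivation:
z_0 = 0 + 0i, c = 0.0814 + -0.6800i
Iter 1: z = 0.0814 + -0.6800i, |z|^2 = 0.4690
Iter 2: z = -0.3743 + -0.7907i, |z|^2 = 0.7654
Iter 3: z = -0.4037 + -0.0880i, |z|^2 = 0.1707
Iter 4: z = 0.2367 + -0.6090i, |z|^2 = 0.4268
Iter 5: z = -0.2334 + -0.9682i, |z|^2 = 0.9920
Iter 6: z = -0.8016 + -0.2280i, |z|^2 = 0.6946
Iter 7: z = 0.6720 + -0.3144i, |z|^2 = 0.5504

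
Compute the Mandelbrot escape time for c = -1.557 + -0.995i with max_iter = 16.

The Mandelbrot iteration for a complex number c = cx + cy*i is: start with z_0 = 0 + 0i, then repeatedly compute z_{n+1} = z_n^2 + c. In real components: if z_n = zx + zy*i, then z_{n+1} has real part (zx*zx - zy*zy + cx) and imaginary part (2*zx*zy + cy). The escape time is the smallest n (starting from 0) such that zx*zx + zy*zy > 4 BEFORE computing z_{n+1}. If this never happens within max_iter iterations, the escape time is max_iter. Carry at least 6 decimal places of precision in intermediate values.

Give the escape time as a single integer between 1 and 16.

Answer: 2

Derivation:
z_0 = 0 + 0i, c = -1.5570 + -0.9950i
Iter 1: z = -1.5570 + -0.9950i, |z|^2 = 3.4143
Iter 2: z = -0.1228 + 2.1034i, |z|^2 = 4.4395
Escaped at iteration 2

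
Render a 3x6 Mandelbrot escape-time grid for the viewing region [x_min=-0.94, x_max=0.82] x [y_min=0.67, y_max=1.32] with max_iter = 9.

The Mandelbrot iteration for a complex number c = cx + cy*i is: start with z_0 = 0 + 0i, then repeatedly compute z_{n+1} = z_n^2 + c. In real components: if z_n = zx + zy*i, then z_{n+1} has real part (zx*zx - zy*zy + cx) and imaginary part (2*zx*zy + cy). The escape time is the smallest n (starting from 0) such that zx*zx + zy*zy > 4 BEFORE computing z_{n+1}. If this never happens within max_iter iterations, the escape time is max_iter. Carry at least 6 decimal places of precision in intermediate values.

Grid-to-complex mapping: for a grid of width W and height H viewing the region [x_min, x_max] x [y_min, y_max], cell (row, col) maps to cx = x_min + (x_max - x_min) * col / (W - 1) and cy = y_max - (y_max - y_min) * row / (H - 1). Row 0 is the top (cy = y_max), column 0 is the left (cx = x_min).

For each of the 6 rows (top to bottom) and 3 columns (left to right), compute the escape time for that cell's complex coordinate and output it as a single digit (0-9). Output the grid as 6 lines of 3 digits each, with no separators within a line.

(row=0, col=0): c = -0.9400 + 1.3200i → escape time 2
(row=0, col=1): c = -0.0600 + 1.3200i → escape time 2
(row=0, col=2): c = 0.8200 + 1.3200i → escape time 2
(row=1, col=0): c = -0.9400 + 1.1900i → escape time 3
(row=1, col=1): c = -0.0600 + 1.1900i → escape time 3
(row=1, col=2): c = 0.8200 + 1.1900i → escape time 2
(row=2, col=0): c = -0.9400 + 1.0600i → escape time 3
(row=2, col=1): c = -0.0600 + 1.0600i → escape time 6
(row=2, col=2): c = 0.8200 + 1.0600i → escape time 2
(row=3, col=0): c = -0.9400 + 0.9300i → escape time 3
(row=3, col=1): c = -0.0600 + 0.9300i → escape time 9
(row=3, col=2): c = 0.8200 + 0.9300i → escape time 2
(row=4, col=0): c = -0.9400 + 0.8000i → escape time 3
(row=4, col=1): c = -0.0600 + 0.8000i → escape time 9
(row=4, col=2): c = 0.8200 + 0.8000i → escape time 2
(row=5, col=0): c = -0.9400 + 0.6700i → escape time 4
(row=5, col=1): c = -0.0600 + 0.6700i → escape time 9
(row=5, col=2): c = 0.8200 + 0.6700i → escape time 2

Answer: 222
332
362
392
392
492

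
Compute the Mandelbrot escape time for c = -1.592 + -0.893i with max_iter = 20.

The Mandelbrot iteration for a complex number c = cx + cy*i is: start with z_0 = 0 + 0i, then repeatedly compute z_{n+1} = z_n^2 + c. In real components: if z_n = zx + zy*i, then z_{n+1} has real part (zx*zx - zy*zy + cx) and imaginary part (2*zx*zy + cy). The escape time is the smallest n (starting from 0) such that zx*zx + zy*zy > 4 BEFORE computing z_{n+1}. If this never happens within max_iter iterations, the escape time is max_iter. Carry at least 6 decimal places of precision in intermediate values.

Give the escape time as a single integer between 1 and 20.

Answer: 3

Derivation:
z_0 = 0 + 0i, c = -1.5920 + -0.8930i
Iter 1: z = -1.5920 + -0.8930i, |z|^2 = 3.3319
Iter 2: z = 0.1450 + 1.9503i, |z|^2 = 3.8247
Iter 3: z = -5.3747 + -0.3274i, |z|^2 = 28.9944
Escaped at iteration 3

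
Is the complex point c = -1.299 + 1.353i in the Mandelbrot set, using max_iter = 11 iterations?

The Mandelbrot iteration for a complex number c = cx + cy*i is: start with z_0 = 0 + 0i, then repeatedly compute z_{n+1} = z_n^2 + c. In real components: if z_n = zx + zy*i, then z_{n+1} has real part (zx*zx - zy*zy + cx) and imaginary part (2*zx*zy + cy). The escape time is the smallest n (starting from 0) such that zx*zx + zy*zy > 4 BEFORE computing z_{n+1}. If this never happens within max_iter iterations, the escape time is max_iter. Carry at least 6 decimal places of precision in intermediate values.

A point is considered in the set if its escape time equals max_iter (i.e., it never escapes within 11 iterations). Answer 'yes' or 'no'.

Answer: no

Derivation:
z_0 = 0 + 0i, c = -1.2990 + 1.3530i
Iter 1: z = -1.2990 + 1.3530i, |z|^2 = 3.5180
Iter 2: z = -1.4422 + -2.1621i, |z|^2 = 6.7546
Escaped at iteration 2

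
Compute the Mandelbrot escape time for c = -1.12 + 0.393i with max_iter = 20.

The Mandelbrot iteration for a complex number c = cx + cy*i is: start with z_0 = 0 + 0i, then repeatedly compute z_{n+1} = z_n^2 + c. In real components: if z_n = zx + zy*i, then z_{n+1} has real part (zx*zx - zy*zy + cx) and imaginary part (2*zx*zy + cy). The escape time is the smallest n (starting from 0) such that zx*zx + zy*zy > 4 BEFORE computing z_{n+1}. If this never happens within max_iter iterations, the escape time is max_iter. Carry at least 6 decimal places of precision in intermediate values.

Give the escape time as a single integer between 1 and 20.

Answer: 7

Derivation:
z_0 = 0 + 0i, c = -1.1200 + 0.3930i
Iter 1: z = -1.1200 + 0.3930i, |z|^2 = 1.4088
Iter 2: z = -0.0200 + -0.4873i, |z|^2 = 0.2379
Iter 3: z = -1.3571 + 0.4125i, |z|^2 = 2.0119
Iter 4: z = 0.5515 + -0.7267i, |z|^2 = 0.8322
Iter 5: z = -1.3440 + -0.4085i, |z|^2 = 1.9731
Iter 6: z = 0.5194 + 1.4911i, |z|^2 = 2.4930
Iter 7: z = -3.0735 + 1.9418i, |z|^2 = 13.2171
Escaped at iteration 7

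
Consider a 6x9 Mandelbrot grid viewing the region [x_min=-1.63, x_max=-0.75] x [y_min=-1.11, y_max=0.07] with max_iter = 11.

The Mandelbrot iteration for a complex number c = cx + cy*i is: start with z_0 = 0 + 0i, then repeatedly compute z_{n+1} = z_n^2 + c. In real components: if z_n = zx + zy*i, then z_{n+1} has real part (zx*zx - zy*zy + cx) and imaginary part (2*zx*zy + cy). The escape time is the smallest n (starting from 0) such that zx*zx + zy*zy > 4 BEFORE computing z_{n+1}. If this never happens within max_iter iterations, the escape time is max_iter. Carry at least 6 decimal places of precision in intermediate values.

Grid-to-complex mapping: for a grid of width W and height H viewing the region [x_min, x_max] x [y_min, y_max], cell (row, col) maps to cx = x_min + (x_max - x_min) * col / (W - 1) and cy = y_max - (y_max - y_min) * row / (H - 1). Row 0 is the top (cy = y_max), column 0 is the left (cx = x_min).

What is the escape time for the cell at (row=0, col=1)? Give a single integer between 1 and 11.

z_0 = 0 + 0i, c = -1.4540 + 0.0700i
Iter 1: z = -1.4540 + 0.0700i, |z|^2 = 2.1190
Iter 2: z = 0.6552 + -0.1336i, |z|^2 = 0.4471
Iter 3: z = -1.0425 + -0.1050i, |z|^2 = 1.0979
Iter 4: z = -0.3782 + 0.2890i, |z|^2 = 0.2265
Iter 5: z = -1.3945 + -0.1486i, |z|^2 = 1.9667
Iter 6: z = 0.4686 + 0.4843i, |z|^2 = 0.4541
Iter 7: z = -1.4690 + 0.5239i, |z|^2 = 2.4325
Iter 8: z = 0.4296 + -1.4692i, |z|^2 = 2.3430
Iter 9: z = -3.4280 + -1.1922i, |z|^2 = 13.1724
Escaped at iteration 9

Answer: 9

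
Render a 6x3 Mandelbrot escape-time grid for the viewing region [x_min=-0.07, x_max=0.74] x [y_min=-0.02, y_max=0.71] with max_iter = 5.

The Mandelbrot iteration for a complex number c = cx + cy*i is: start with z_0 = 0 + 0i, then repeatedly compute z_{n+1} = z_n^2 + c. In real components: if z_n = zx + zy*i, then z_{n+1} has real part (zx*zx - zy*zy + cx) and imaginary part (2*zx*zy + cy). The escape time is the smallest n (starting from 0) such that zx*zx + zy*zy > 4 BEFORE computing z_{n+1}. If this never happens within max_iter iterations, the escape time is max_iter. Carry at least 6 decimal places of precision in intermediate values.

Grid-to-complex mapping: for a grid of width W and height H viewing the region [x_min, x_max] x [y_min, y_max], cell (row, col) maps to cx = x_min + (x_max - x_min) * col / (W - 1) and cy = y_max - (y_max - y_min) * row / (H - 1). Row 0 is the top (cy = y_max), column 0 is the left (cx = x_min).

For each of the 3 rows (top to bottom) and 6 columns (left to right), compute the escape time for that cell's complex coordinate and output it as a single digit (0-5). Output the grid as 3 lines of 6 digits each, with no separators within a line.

Answer: 555433
555543
555543

Derivation:
(row=0, col=0): c = -0.0700 + 0.7100i → escape time 5
(row=0, col=1): c = 0.0920 + 0.7100i → escape time 5
(row=0, col=2): c = 0.2540 + 0.7100i → escape time 5
(row=0, col=3): c = 0.4160 + 0.7100i → escape time 4
(row=0, col=4): c = 0.5780 + 0.7100i → escape time 3
(row=0, col=5): c = 0.7400 + 0.7100i → escape time 3
(row=1, col=0): c = -0.0700 + 0.3450i → escape time 5
(row=1, col=1): c = 0.0920 + 0.3450i → escape time 5
(row=1, col=2): c = 0.2540 + 0.3450i → escape time 5
(row=1, col=3): c = 0.4160 + 0.3450i → escape time 5
(row=1, col=4): c = 0.5780 + 0.3450i → escape time 4
(row=1, col=5): c = 0.7400 + 0.3450i → escape time 3
(row=2, col=0): c = -0.0700 + -0.0200i → escape time 5
(row=2, col=1): c = 0.0920 + -0.0200i → escape time 5
(row=2, col=2): c = 0.2540 + -0.0200i → escape time 5
(row=2, col=3): c = 0.4160 + -0.0200i → escape time 5
(row=2, col=4): c = 0.5780 + -0.0200i → escape time 4
(row=2, col=5): c = 0.7400 + -0.0200i → escape time 3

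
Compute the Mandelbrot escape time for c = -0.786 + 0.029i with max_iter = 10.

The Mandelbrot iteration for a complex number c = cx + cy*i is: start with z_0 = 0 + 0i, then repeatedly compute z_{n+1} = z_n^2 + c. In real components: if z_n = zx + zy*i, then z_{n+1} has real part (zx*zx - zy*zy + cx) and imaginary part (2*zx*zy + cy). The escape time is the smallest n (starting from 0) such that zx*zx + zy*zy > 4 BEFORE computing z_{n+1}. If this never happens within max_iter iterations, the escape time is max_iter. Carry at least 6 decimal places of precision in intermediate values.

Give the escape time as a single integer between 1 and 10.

z_0 = 0 + 0i, c = -0.7860 + 0.0290i
Iter 1: z = -0.7860 + 0.0290i, |z|^2 = 0.6186
Iter 2: z = -0.1690 + -0.0166i, |z|^2 = 0.0289
Iter 3: z = -0.7577 + 0.0346i, |z|^2 = 0.5753
Iter 4: z = -0.2131 + -0.0234i, |z|^2 = 0.0460
Iter 5: z = -0.7411 + 0.0390i, |z|^2 = 0.5508
Iter 6: z = -0.2382 + -0.0288i, |z|^2 = 0.0576
Iter 7: z = -0.7301 + 0.0427i, |z|^2 = 0.5348
Iter 8: z = -0.2548 + -0.0334i, |z|^2 = 0.0660
Iter 9: z = -0.7222 + 0.0460i, |z|^2 = 0.5237

Answer: 10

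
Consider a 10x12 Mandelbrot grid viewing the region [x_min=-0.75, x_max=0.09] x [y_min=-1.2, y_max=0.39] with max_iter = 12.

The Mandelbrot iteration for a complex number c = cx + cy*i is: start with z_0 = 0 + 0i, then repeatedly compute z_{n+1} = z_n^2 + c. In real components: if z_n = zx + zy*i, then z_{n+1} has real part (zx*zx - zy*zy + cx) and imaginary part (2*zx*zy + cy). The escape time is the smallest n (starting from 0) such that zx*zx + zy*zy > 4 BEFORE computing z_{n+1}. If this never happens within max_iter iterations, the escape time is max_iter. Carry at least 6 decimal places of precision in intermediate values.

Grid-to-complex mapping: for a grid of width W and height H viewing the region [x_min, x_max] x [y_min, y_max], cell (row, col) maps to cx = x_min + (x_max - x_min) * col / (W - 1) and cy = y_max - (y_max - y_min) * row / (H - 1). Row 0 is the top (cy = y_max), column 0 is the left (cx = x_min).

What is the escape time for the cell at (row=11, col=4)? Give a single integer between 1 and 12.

z_0 = 0 + 0i, c = -0.3767 + -1.2000i
Iter 1: z = -0.3767 + -1.2000i, |z|^2 = 1.5819
Iter 2: z = -1.6748 + -0.2960i, |z|^2 = 2.8925
Iter 3: z = 2.3406 + -0.2085i, |z|^2 = 5.5221
Escaped at iteration 3

Answer: 3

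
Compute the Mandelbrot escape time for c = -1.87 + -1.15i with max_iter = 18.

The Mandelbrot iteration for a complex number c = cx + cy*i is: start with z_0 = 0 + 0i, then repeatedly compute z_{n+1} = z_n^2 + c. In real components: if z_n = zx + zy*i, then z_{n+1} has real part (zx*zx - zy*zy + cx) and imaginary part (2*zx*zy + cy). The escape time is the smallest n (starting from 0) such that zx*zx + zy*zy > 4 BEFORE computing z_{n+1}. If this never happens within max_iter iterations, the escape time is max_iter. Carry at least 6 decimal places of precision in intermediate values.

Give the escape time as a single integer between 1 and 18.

z_0 = 0 + 0i, c = -1.8700 + -1.1500i
Iter 1: z = -1.8700 + -1.1500i, |z|^2 = 4.8194
Escaped at iteration 1

Answer: 1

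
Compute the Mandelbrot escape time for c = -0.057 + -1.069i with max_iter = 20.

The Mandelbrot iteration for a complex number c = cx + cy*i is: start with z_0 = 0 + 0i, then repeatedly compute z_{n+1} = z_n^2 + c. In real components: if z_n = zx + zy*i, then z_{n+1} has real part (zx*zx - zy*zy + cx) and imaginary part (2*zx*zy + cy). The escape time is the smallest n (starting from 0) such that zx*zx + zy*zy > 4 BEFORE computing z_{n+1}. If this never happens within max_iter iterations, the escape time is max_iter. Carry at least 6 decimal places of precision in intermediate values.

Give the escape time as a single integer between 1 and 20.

z_0 = 0 + 0i, c = -0.0570 + -1.0690i
Iter 1: z = -0.0570 + -1.0690i, |z|^2 = 1.1460
Iter 2: z = -1.1965 + -0.9471i, |z|^2 = 2.3287
Iter 3: z = 0.4776 + 1.1975i, |z|^2 = 1.6621
Iter 4: z = -1.2630 + 0.0748i, |z|^2 = 1.6007
Iter 5: z = 1.5325 + -1.2580i, |z|^2 = 3.9310
Iter 6: z = 0.7090 + -4.9246i, |z|^2 = 24.7544
Escaped at iteration 6

Answer: 6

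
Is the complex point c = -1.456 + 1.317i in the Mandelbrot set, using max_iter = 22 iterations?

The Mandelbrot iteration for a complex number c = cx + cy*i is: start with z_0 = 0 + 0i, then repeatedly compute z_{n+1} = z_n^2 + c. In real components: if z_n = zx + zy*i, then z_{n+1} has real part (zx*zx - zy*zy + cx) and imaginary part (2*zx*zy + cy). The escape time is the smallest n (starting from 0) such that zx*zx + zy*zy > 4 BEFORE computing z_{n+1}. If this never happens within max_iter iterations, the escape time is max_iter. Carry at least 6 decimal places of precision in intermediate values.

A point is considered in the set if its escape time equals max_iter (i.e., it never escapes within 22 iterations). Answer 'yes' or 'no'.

z_0 = 0 + 0i, c = -1.4560 + 1.3170i
Iter 1: z = -1.4560 + 1.3170i, |z|^2 = 3.8544
Iter 2: z = -1.0706 + -2.5181i, |z|^2 = 7.4869
Escaped at iteration 2

Answer: no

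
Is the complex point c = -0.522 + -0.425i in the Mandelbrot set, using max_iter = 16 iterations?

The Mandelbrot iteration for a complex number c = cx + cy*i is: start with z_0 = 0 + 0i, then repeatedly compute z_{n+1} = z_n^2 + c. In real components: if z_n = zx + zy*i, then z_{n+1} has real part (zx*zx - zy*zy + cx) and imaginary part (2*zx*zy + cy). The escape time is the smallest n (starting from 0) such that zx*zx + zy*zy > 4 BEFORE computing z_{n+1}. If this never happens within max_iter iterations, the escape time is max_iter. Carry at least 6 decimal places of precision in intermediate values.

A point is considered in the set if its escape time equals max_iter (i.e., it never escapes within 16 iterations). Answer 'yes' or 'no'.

Answer: yes

Derivation:
z_0 = 0 + 0i, c = -0.5220 + -0.4250i
Iter 1: z = -0.5220 + -0.4250i, |z|^2 = 0.4531
Iter 2: z = -0.4301 + 0.0187i, |z|^2 = 0.1854
Iter 3: z = -0.3373 + -0.4411i, |z|^2 = 0.3083
Iter 4: z = -0.6028 + -0.1274i, |z|^2 = 0.3796
Iter 5: z = -0.1749 + -0.2714i, |z|^2 = 0.1042
Iter 6: z = -0.5651 + -0.3301i, |z|^2 = 0.4282
Iter 7: z = -0.3116 + -0.0520i, |z|^2 = 0.0998
Iter 8: z = -0.4276 + -0.3926i, |z|^2 = 0.3370
Iter 9: z = -0.4933 + -0.0893i, |z|^2 = 0.2513
Iter 10: z = -0.2866 + -0.3369i, |z|^2 = 0.1957
Iter 11: z = -0.5534 + -0.2319i, |z|^2 = 0.3600
Iter 12: z = -0.2695 + -0.1684i, |z|^2 = 0.1010
Iter 13: z = -0.4777 + -0.3342i, |z|^2 = 0.3399
Iter 14: z = -0.4055 + -0.1057i, |z|^2 = 0.1756
Iter 15: z = -0.3687 + -0.3393i, |z|^2 = 0.2511
Did not escape in 16 iterations → in set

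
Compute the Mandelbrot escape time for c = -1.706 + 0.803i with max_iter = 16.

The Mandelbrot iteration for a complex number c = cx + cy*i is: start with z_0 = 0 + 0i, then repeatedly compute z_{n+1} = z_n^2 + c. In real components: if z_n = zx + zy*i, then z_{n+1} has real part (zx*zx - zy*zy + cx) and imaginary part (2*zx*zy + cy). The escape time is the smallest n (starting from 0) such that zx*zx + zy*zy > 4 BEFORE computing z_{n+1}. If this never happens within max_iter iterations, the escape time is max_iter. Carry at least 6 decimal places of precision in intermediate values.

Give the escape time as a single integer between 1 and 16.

Answer: 2

Derivation:
z_0 = 0 + 0i, c = -1.7060 + 0.8030i
Iter 1: z = -1.7060 + 0.8030i, |z|^2 = 3.5552
Iter 2: z = 0.5596 + -1.9368i, |z|^2 = 4.0645
Escaped at iteration 2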